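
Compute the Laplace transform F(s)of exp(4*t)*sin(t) 1/((s - 4)^2 + 1)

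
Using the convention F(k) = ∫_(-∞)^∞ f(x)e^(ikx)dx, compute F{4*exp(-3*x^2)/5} 4*sqrt(3)*sqrt(pi)*exp(-k^2/12)/15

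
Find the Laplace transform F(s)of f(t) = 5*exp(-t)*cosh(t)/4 5*(s + 1)/(4*s*(s + 2))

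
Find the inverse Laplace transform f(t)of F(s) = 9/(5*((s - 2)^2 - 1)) 9*exp(2*t)*sinh(t)/5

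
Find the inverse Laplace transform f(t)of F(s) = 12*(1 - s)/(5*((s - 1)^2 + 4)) -12*exp(t)*cos(2*t)/5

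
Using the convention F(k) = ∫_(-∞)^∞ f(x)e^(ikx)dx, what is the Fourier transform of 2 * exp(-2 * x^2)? sqrt(2) * sqrt(pi) * exp(-k^2/8)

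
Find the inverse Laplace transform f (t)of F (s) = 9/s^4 3*t^3/2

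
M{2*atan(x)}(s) -pi*sec(pi*s/2)/s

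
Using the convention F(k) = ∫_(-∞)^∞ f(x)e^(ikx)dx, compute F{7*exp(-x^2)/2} 7*sqrt(pi)*exp(-k^2/4)/2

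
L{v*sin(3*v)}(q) 6*q/(q^2+9)^2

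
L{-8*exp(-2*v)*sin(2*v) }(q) -16/((q + 2) ^2 + 4) 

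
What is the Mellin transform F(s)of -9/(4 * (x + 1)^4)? 3 * pi * (s - 3) * (s - 2) * (s - 1)/(8 * sin(pi * s))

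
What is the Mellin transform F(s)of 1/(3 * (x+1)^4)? gamma(s) * gamma(4 - s)/18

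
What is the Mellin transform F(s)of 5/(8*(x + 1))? 5*pi*csc(pi*s)/8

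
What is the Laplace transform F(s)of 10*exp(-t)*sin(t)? 10/((s + 1)^2 + 1)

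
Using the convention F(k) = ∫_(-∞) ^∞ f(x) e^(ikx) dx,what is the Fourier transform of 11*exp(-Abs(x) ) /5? 22/(5*(k^2+1) ) 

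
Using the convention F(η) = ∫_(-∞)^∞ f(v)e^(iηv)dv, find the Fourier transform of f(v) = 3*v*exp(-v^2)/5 3*I*sqrt(pi)*η*exp(-η^2/4)/10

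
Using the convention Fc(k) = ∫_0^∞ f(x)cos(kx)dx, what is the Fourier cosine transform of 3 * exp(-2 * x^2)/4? 3 * sqrt(2) * sqrt(pi) * exp(-k^2/8)/16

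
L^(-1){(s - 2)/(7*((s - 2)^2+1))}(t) exp(2*t)*cos(t)/7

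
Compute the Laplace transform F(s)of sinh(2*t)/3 2/(3*(s^2-4))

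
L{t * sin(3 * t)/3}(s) 2 * s/(s^2 + 9)^2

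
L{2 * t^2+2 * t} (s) 2/s^2+4/s^3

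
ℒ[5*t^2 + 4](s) 10/s^3 + 4/s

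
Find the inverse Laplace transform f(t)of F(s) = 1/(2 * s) 1/2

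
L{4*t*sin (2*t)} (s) 16*s/ (s^2 + 4)^2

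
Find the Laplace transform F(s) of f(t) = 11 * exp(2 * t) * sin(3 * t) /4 33/(4 * ((s - 2) ^2 + 9) ) 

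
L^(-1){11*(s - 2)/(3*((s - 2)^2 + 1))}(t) 11*exp(2*t)*cos(t)/3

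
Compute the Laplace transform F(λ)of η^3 6/λ^4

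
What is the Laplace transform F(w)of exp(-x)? 1/(w + 1)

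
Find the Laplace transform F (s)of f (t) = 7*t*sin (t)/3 14*s/ (3*(s^2 + 1)^2)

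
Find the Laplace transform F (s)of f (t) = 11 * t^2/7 22/ (7 * s^3)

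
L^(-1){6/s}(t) 6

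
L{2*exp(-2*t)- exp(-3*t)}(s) 2/(s + 2) - 1/(s + 3)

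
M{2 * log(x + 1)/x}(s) -2 * pi * csc(pi * s)/(s - 1)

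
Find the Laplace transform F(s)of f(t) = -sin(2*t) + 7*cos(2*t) 7*s/(s^2 + 4) - 2/(s^2 + 4)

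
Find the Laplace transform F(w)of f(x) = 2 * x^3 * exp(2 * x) 12/(w - 2)^4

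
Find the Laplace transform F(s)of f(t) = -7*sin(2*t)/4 -7/(2*s^2 + 8)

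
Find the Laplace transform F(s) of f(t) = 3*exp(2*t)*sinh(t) 3/((s - 2) ^2 - 1) 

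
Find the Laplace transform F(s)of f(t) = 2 2/s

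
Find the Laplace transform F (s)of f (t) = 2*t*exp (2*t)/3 2/ (3*(s - 2)^2)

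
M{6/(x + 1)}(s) 6*pi*csc(pi*s)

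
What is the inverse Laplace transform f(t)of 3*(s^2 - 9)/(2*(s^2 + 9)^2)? 3*t*cos(3*t)/2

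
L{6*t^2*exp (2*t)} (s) 12/ (s - 2)^3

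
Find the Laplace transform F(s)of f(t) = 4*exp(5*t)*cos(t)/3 4*(s - 5)/(3*((s - 5)^2+1))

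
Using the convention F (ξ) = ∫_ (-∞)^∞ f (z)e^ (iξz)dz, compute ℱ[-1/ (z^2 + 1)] -pi * exp (-Abs (ξ))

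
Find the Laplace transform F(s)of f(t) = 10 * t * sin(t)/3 20 * s/(3 * (s^2+1)^2)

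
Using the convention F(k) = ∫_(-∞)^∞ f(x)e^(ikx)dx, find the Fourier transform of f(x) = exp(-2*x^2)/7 sqrt(2)*sqrt(pi)*exp(-k^2/8)/14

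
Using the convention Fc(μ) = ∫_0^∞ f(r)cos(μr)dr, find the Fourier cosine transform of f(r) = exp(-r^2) sqrt(pi)*exp(-μ^2/4)/2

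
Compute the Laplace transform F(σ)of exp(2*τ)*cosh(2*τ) (σ - 2)/(σ*(σ - 4))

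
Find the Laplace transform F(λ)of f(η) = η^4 24/λ^5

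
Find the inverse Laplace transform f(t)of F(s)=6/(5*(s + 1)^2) 6*t*exp(-t)/5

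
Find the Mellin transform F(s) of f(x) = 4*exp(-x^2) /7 2*gamma(s/2) /7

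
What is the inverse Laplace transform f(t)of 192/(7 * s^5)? 8 * t^4/7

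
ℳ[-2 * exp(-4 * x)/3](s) -2^(1-2 * s) * gamma(s)/3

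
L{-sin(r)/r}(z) -atan(1/z)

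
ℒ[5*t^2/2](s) 5/s^3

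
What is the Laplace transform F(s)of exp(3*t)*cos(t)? (s - 3)/((s - 3)^2 + 1)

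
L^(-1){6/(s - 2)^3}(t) 3 * t^2 * exp(2 * t)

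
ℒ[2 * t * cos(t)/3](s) 2 * (s^2-1)/(3 * (s^2 + 1)^2)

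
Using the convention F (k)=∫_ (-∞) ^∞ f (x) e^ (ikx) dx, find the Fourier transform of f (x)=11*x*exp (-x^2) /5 11*I*sqrt (pi)*k*exp (-k^2/4) /10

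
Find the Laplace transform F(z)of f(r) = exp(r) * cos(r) (z - 1)/((z - 1)^2 + 1)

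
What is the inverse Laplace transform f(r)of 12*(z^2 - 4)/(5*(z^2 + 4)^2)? 12*r*cos(2*r)/5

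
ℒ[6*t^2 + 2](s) 12/s^3 + 2/s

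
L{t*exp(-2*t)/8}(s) 1/(8*(s + 2)^2)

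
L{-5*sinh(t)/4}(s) -5/(4*s^2 - 4)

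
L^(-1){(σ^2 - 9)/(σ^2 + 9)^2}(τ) τ * cos(3 * τ)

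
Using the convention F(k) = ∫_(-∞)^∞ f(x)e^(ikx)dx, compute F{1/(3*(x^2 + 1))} pi*exp(-Abs(k))/3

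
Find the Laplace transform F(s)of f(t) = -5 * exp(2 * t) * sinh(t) -5/((s - 2)^2-1)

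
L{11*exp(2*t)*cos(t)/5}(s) 11*(s - 2)/(5*((s - 2)^2 + 1))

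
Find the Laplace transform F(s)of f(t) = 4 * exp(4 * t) 4/(s - 4)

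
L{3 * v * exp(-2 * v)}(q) 3/(q + 2)^2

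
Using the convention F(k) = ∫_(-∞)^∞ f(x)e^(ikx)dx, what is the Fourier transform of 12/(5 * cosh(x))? 12 * pi/(5 * cosh(pi * k/2))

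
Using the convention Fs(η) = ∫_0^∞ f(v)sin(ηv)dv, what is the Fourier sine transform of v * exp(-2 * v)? 4 * η/(η^2+4)^2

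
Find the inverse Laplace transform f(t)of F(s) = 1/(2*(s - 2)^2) t*exp(2*t)/2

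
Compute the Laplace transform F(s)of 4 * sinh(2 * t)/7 8/(7 * (s^2-4))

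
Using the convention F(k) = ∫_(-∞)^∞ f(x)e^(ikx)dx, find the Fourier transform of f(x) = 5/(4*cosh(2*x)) 5*pi/(8*cosh(pi*k/4))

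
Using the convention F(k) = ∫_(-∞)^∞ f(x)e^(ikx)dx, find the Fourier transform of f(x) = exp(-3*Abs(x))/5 6/(5*(k^2 + 9))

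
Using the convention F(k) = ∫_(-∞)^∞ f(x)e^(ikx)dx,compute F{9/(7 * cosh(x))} 9 * pi/(7 * cosh(pi * k/2))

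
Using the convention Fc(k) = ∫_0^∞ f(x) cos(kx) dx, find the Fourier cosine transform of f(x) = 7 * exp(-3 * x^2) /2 7 * sqrt(3) * sqrt(pi) * exp(-k^2/12) /12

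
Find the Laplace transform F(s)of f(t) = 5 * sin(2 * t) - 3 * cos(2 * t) 10/(s^2 + 4) - 3 * s/(s^2 + 4)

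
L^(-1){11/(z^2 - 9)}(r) 11 * sinh(3 * r)/3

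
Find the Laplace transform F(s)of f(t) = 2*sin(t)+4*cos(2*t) 4*s/(s^2+4)+2/(s^2+1)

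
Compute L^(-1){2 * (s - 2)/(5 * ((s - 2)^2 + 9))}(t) 2 * exp(2 * t) * cos(3 * t)/5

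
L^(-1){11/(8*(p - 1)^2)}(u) 11*u*exp(u)/8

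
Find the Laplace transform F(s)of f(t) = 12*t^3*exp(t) 72/(s - 1)^4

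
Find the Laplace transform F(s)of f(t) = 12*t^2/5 24/(5*s^3)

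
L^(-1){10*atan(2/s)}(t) 10*sin(2*t)/t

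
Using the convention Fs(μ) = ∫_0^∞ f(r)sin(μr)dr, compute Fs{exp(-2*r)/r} atan(μ/2)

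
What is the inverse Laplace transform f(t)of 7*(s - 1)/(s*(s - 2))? 7*exp(t)*cosh(t)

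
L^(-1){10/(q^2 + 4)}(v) 5 * sin(2 * v)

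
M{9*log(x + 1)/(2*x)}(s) -9*pi*csc(pi*s)/(2*s - 2)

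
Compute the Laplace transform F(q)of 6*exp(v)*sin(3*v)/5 18/(5*((q - 1)^2 + 9))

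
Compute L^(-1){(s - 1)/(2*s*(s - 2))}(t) exp(t)*cosh(t)/2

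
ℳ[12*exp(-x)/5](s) 12*gamma(s)/5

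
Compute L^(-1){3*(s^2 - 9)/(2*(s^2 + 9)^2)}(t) 3*t*cos(3*t)/2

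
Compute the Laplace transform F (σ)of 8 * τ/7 8/ (7 * σ^2)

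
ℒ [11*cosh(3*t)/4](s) 11*s/(4*(s^2 - 9))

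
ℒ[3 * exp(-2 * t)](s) 3/(s+2)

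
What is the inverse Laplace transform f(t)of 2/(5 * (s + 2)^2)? 2 * t * exp(-2 * t)/5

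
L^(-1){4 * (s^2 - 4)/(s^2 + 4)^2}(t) 4 * t * cos(2 * t)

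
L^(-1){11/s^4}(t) 11 * t^3/6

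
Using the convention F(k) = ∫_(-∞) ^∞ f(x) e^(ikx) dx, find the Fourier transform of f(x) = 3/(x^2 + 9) pi * exp(-3 * Abs(k) ) 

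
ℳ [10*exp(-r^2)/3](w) 5*gamma(w/2)/3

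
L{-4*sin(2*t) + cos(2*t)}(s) s/(s^2 + 4)-8/(s^2 + 4)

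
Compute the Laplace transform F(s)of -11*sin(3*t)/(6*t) -11*atan(3/s)/6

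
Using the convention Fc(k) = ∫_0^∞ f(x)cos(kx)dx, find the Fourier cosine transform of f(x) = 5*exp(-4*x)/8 5/(2*(k^2 + 16))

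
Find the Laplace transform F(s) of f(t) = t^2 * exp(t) 2/(s - 1) ^3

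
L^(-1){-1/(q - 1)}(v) -exp(v)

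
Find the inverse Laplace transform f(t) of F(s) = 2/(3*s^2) 2*t/3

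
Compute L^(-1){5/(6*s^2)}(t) 5*t/6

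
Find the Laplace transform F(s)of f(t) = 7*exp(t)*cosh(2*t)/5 7*(s - 1)/(5*((s - 1)^2 - 4))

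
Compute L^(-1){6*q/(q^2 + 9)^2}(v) v*sin(3*v)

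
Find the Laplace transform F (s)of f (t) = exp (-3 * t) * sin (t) 1/ ( (s+3)^2+1)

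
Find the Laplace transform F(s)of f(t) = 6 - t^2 6/s - 2/s^3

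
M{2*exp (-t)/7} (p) 2*gamma (p)/7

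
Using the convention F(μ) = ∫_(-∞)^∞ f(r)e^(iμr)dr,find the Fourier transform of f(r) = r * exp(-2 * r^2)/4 sqrt(2) * I * sqrt(pi) * μ * exp(-μ^2/8)/32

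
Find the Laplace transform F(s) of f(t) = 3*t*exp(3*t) 3/(s - 3) ^2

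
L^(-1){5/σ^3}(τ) 5 * τ^2/2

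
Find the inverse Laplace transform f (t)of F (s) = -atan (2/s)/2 -sin (2*t)/ (2*t)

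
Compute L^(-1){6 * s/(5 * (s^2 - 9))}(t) 6 * cosh(3 * t)/5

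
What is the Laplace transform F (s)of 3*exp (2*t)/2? 3/ (2*(s - 2))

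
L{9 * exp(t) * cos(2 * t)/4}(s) 9 * (s - 1)/(4 * ((s - 1)^2 + 4))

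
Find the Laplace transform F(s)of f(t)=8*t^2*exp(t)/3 16/(3*(s - 1)^3)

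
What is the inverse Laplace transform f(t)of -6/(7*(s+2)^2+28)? -3*exp(-2*t)*sin(2*t)/7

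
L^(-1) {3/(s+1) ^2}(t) 3 * t * exp(-t) 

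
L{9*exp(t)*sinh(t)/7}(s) 9/(7*s*(s - 2))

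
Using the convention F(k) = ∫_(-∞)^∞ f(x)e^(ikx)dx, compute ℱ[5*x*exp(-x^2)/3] 5*I*sqrt(pi)*k*exp(-k^2/4)/6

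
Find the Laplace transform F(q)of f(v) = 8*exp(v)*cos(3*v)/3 8*(q - 1)/(3*((q - 1)^2 + 9))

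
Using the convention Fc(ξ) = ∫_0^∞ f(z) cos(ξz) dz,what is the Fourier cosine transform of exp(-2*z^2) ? sqrt(2)*sqrt(pi)*exp(-ξ^2/8) /4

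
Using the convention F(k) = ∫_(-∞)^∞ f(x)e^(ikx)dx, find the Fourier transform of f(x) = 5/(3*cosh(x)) 5*pi/(3*cosh(pi*k/2))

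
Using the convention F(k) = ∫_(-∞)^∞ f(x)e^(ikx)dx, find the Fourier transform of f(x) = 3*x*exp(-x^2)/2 3*I*sqrt(pi)*k*exp(-k^2/4)/4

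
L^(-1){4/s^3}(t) 2 * t^2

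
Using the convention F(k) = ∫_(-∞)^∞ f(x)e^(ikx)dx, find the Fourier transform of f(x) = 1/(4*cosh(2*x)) pi/(8*cosh(pi*k/4))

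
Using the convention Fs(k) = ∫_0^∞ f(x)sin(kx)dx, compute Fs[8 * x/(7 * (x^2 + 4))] 4 * pi * exp(-2 * k)/7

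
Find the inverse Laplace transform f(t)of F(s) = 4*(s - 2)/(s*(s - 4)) 4*exp(2*t)*cosh(2*t)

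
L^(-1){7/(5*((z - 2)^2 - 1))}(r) 7*exp(2*r)*sinh(r)/5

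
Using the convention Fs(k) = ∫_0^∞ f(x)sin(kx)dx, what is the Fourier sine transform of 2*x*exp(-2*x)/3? 8*k/(3*(k^2 + 4)^2)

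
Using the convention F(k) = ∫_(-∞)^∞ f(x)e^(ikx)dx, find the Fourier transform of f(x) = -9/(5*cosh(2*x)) -9*pi/(10*cosh(pi*k/4))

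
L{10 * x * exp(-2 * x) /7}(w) 10/(7 * (w + 2) ^2) 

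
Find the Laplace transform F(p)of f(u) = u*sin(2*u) 4*p/(p^2 + 4)^2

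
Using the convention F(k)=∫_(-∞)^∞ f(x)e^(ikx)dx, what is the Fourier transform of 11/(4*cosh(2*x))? 11*pi/(8*cosh(pi*k/4))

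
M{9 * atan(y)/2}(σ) -9 * pi * sec(pi * σ/2)/(4 * σ)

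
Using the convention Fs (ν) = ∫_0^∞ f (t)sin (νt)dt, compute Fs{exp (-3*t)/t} atan (ν/3)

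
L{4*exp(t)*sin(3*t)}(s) 12/((s - 1)^2 + 9)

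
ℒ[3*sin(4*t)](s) 12/(s^2 + 16)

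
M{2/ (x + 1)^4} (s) gamma (s) * gamma (4 - s)/3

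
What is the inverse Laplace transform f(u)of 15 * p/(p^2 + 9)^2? 5 * u * sin(3 * u)/2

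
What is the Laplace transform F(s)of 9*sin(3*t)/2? 27/(2*(s^2+9))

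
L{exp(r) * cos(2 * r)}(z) (z - 1)/((z - 1)^2 + 4)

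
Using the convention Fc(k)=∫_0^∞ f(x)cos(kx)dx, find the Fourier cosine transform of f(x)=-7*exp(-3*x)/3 -7/(k^2+9)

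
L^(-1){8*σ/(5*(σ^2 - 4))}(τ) 8*cosh(2*τ)/5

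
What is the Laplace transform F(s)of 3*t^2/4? 3/(2*s^3)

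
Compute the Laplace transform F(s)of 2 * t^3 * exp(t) 12/(s - 1)^4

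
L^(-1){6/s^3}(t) 3*t^2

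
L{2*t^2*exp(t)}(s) 4/(s - 1)^3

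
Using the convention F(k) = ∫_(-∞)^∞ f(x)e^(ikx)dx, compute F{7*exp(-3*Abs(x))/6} 7/(k^2 + 9)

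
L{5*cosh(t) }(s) 5*s/(s^2 - 1) 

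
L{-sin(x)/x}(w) -atan(1/w)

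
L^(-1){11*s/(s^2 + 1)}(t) 11*cos(t)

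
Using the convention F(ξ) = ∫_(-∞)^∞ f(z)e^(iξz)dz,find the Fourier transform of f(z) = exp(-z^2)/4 sqrt(pi) * exp(-ξ^2/4)/4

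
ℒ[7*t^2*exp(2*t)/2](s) 7/(s - 2)^3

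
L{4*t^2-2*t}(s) 8/s^3-2/s^2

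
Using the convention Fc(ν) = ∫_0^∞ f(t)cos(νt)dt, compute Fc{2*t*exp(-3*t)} 2*(9 - ν^2)/(ν^2 + 9)^2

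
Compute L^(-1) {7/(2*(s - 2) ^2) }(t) 7*t*exp(2*t) /2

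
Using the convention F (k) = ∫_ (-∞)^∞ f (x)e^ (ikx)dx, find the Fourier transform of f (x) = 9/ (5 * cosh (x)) 9 * pi/ (5 * cosh (pi * k/2))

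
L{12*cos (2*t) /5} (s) 12*s/ (5*(s^2 + 4) ) 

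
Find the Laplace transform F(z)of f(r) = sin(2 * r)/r atan(2/z)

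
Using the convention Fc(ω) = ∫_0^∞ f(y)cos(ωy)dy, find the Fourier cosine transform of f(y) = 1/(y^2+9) pi*exp(-3*ω)/6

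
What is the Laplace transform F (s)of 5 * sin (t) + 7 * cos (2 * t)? 7 * s/ (s^2 + 4) + 5/ (s^2 + 1)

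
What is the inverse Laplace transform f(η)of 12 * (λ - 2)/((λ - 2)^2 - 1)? 12 * exp(2 * η) * cosh(η)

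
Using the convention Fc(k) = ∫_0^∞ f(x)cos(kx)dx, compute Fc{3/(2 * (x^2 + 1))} 3 * pi * exp(-k)/4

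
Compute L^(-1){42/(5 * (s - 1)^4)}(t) 7 * t^3 * exp(t)/5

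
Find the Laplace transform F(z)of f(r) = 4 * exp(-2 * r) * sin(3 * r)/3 4/((z + 2)^2 + 9)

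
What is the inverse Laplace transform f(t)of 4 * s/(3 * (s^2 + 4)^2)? t * sin(2 * t)/3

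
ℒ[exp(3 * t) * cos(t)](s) (s - 3)/((s - 3)^2+1)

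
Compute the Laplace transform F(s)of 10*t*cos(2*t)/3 10*(s^2-4)/(3*(s^2+4)^2)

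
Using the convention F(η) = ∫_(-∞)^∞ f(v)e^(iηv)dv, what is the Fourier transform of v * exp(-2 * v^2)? sqrt(2) * I * sqrt(pi) * η * exp(-η^2/8)/8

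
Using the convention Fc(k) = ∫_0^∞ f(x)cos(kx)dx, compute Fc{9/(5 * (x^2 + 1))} 9 * pi * exp(-k)/10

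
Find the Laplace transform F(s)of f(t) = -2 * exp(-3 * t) -2/(s + 3)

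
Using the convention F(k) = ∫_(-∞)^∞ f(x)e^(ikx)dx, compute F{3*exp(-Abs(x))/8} 3/(4*(k^2 + 1))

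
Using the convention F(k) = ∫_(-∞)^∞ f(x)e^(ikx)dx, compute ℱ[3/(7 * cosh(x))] 3 * pi/(7 * cosh(pi * k/2))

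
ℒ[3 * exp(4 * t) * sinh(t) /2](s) 3/(2 * ((s - 4) ^2 - 1) ) 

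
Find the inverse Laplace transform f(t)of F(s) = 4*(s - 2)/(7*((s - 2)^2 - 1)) 4*exp(2*t)*cosh(t)/7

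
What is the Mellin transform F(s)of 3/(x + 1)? 3 * pi * csc(pi * s)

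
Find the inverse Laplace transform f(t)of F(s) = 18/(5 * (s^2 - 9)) 6 * sinh(3 * t)/5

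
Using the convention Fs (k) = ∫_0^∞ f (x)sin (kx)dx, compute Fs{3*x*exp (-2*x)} 12*k/ (k^2 + 4)^2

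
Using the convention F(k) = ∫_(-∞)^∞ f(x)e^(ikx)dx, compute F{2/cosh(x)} 2 * pi/cosh(pi * k/2)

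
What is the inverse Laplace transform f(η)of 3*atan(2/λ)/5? 3*sin(2*η)/(5*η)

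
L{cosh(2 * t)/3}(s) s/(3 * (s^2-4))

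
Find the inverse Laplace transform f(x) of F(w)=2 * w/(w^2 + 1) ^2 x * sin(x) 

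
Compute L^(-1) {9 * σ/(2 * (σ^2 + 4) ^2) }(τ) 9 * τ * sin(2 * τ) /8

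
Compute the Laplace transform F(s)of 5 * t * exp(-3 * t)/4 5/(4 * (s + 3)^2)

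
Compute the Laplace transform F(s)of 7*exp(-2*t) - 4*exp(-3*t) 7/(s + 2) - 4/(s + 3)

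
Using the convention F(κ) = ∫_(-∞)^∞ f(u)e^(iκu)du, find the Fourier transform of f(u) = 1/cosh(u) pi/cosh(pi*κ/2)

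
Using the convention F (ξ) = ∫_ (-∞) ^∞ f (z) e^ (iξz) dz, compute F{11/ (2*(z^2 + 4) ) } 11*pi*exp (-2*Abs (ξ) ) /4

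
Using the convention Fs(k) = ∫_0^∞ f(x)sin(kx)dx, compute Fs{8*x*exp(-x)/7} 16*k/(7*(k^2 + 1)^2)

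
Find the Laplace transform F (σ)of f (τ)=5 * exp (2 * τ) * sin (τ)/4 5/ (4 * ( (σ - 2)^2+1))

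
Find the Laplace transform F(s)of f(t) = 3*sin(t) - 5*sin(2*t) 3/(s^2+1) - 10/(s^2+4)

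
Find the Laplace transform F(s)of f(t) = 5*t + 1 5/s^2 + 1/s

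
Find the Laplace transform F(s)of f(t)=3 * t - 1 3/s^2 - 1/s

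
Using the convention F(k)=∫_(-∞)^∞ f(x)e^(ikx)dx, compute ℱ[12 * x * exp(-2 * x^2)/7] 3 * sqrt(2) * I * sqrt(pi) * k * exp(-k^2/8)/14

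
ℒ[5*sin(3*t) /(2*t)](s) 5*atan(3/s) /2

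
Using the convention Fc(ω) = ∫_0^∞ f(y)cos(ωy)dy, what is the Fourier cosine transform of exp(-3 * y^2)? sqrt(3) * sqrt(pi) * exp(-ω^2/12)/6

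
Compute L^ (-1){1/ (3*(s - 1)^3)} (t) t^2*exp (t)/6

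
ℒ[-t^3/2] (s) -3/s^4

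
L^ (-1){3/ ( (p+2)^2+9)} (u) exp (-2 * u) * sin (3 * u)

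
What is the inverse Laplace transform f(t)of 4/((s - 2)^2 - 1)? 4*exp(2*t)*sinh(t)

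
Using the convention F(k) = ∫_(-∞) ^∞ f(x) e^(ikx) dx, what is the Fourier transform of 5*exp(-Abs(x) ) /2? 5/(k^2+1) 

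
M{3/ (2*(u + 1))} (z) 3*pi*csc (pi*z)/2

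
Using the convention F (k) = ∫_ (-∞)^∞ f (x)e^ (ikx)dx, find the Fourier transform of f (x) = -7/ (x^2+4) -7 * pi * exp (-2 * Abs (k))/2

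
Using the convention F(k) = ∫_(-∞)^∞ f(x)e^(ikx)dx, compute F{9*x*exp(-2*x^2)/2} 9*sqrt(2)*I*sqrt(pi)*k*exp(-k^2/8)/16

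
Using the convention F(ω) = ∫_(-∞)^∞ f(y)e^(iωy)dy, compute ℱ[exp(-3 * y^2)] sqrt(3) * sqrt(pi) * exp(-ω^2/12)/3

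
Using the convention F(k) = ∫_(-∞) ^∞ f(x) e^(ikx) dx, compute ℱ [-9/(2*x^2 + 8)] -9*pi*exp(-2*Abs(k) ) /4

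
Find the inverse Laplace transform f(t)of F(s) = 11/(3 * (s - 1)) 11 * exp(t)/3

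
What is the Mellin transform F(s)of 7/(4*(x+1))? 7*pi*csc(pi*s)/4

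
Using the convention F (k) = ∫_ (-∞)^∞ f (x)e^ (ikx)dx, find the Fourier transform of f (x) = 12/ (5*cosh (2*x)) 6*pi/ (5*cosh (pi*k/4))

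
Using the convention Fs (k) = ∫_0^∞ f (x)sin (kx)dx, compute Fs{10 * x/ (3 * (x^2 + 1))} 5 * pi * exp (-k)/3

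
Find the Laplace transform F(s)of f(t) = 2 2/s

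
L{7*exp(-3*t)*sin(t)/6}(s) 7/(6*((s + 3)^2 + 1))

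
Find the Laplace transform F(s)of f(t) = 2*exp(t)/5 2/(5*(s - 1))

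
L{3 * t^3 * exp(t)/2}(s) 9/(s - 1)^4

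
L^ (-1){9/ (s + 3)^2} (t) 9 * t * exp (-3 * t)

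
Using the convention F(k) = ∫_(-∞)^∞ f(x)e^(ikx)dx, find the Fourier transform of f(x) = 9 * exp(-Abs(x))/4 9/(2 * (k^2 + 1))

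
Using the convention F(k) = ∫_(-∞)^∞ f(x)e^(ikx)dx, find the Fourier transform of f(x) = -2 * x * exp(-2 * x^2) -sqrt(2) * I * sqrt(pi) * k * exp(-k^2/8)/4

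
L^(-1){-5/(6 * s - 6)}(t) -5 * exp(t)/6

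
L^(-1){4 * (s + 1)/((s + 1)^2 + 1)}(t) 4 * exp(-t) * cos(t)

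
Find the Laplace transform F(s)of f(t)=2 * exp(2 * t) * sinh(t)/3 2/(3 * ((s - 2)^2 - 1))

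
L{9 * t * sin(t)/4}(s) 9 * s/(2 * (s^2 + 1)^2)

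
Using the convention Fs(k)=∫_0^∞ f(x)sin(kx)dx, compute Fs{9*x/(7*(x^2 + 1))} 9*pi*exp(-k)/14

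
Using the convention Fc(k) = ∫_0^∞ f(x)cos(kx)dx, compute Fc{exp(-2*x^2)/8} sqrt(2)*sqrt(pi)*exp(-k^2/8)/32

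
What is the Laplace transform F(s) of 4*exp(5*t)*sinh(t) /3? 4/(3*((s - 5) ^2 - 1) ) 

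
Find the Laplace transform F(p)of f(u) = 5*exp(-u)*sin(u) 5/((p + 1)^2 + 1)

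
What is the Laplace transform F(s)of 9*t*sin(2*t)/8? 9*s/(2*(s^2+4)^2)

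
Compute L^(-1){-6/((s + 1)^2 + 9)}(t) -2*exp(-t)*sin(3*t)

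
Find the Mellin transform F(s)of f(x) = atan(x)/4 -pi*sec(pi*s/2)/(8*s)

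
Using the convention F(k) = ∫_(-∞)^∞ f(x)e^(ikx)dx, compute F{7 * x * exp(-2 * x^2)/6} 7 * sqrt(2) * I * sqrt(pi) * k * exp(-k^2/8)/48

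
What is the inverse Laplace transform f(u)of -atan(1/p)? -sin(u)/u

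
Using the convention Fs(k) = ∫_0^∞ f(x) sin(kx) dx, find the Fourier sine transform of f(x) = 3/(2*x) 3*pi/4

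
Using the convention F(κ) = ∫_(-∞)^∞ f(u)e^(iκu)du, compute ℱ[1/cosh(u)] pi/cosh(pi * κ/2)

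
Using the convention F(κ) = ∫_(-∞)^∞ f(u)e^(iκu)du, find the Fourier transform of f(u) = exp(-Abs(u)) 2/(κ^2 + 1)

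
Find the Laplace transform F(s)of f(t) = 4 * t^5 480/s^6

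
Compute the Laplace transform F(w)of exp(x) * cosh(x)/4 (w - 1)/(4 * w * (w - 2))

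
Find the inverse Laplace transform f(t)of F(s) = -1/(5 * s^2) -t/5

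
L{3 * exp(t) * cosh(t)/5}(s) 3 * (s - 1)/(5 * s * (s - 2))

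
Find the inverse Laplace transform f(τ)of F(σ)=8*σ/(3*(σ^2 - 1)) 8*cosh(τ)/3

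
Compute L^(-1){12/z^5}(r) r^4/2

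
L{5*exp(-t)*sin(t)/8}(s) 5/(8*((s+1)^2+1))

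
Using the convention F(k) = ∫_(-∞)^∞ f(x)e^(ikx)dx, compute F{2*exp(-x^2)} 2*sqrt(pi)*exp(-k^2/4)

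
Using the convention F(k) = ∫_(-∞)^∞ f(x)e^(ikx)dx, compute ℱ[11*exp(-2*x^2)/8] 11*sqrt(2)*sqrt(pi)*exp(-k^2/8)/16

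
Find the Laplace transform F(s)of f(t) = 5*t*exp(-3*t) 5/(s+3)^2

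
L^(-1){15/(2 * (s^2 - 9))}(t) 5 * sinh(3 * t)/2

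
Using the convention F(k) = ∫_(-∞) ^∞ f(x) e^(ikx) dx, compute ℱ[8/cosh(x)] 8 * pi/cosh(pi * k/2) 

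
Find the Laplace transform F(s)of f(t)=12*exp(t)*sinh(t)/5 12/(5*s*(s - 2))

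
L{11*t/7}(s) 11/(7*s^2)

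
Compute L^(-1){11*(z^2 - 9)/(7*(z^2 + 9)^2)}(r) 11*r*cos(3*r)/7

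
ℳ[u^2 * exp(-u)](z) gamma(z+2)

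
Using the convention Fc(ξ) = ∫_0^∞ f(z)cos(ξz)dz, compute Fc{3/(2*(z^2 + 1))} 3*pi*exp(-ξ)/4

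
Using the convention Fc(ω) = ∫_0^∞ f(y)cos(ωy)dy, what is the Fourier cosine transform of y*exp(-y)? (1 - ω^2)/(ω^2+1)^2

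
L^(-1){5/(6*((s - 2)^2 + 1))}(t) 5*exp(2*t)*sin(t)/6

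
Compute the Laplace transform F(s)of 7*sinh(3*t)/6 7/(2*(s^2 - 9))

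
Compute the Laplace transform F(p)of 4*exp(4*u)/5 4/(5*(p - 4))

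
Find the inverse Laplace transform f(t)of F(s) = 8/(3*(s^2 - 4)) 4*sinh(2*t)/3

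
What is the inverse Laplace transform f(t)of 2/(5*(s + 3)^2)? 2*t*exp(-3*t)/5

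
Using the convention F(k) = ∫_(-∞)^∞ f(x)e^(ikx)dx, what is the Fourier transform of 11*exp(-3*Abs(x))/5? 66/(5*(k^2 + 9))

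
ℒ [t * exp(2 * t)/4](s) 1/(4 * (s - 2)^2)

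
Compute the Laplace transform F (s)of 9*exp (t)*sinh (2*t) 18/ ( (s - 1)^2 - 4)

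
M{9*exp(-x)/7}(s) 9*gamma(s)/7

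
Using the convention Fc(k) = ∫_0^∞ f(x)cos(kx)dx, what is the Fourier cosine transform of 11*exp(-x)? 11/(k^2 + 1)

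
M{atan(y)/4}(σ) -pi * sec(pi * σ/2)/(8 * σ)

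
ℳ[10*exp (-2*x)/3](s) 10*gamma (s)/ (3*2^s)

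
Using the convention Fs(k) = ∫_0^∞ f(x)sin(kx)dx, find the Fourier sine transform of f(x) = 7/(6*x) 7*pi/12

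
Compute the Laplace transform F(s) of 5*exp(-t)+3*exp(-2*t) 3/(s+2)+5/(s+1) 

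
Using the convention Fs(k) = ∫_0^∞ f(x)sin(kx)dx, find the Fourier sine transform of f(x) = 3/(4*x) 3*pi/8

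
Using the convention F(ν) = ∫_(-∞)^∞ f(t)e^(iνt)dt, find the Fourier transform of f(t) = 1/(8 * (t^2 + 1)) pi * exp(-Abs(ν))/8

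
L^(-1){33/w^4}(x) 11*x^3/2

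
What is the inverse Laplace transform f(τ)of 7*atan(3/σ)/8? 7*sin(3*τ)/(8*τ)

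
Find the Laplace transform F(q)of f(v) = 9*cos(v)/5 9*q/(5*(q^2 + 1))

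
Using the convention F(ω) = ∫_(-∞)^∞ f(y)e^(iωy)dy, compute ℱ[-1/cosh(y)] -pi/cosh(pi*ω/2)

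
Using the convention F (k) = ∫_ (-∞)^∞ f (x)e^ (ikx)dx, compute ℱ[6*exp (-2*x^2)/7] 3*sqrt (2)*sqrt (pi)*exp (-k^2/8)/7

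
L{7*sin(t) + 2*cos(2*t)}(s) 7/(s^2 + 1) + 2*s/(s^2 + 4)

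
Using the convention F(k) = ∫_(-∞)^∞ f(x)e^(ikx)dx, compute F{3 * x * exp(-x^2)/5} 3 * I * sqrt(pi) * k * exp(-k^2/4)/10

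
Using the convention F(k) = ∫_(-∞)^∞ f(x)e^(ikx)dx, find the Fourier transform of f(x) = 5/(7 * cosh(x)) 5 * pi/(7 * cosh(pi * k/2))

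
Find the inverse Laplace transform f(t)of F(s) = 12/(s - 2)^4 2 * t^3 * exp(2 * t)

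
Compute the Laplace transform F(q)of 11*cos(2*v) 11*q/(q^2+4)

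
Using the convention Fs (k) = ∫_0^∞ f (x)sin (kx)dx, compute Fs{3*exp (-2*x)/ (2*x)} 3*atan (k/2)/2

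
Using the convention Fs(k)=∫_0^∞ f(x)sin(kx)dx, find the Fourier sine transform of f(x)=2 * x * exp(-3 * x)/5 12 * k/(5 * (k^2 + 9)^2)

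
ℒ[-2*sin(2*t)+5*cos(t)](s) 5*s/(s^2+1)-4/(s^2+4)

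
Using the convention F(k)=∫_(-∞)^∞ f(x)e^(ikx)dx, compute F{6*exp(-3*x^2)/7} 2*sqrt(3)*sqrt(pi)*exp(-k^2/12)/7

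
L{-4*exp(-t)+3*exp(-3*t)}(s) 3/(s+3) - 4/(s+1)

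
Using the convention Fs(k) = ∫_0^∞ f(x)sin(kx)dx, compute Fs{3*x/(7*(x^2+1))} 3*pi*exp(-k)/14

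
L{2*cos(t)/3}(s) 2*s/(3*(s^2 + 1))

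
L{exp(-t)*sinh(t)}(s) 1/(s*(s + 2))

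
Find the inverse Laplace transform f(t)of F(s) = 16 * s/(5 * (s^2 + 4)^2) 4 * t * sin(2 * t)/5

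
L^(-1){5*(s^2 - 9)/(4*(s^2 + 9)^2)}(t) 5*t*cos(3*t)/4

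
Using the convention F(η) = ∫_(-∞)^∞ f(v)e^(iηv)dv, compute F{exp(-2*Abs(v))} 4/(η^2 + 4)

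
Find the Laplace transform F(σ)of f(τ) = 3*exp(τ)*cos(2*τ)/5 3*(σ - 1)/(5*((σ - 1)^2+4))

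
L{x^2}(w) 2/w^3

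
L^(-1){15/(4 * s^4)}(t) 5 * t^3/8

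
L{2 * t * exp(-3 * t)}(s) 2/(s+3)^2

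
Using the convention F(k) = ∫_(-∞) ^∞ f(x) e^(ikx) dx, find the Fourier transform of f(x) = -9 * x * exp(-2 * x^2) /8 -9 * sqrt(2) * I * sqrt(pi) * k * exp(-k^2/8) /64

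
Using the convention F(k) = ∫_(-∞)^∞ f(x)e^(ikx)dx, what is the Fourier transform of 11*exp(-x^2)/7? 11*sqrt(pi)*exp(-k^2/4)/7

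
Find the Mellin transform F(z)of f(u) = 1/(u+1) pi*csc(pi*z)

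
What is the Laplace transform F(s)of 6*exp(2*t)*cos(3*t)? 6*(s - 2)/((s - 2)^2 + 9)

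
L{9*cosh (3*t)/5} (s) 9*s/ (5*(s^2 - 9))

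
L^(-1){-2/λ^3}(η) -η^2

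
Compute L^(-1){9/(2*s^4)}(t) 3*t^3/4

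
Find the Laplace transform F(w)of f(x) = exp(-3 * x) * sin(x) 1/((w + 3)^2 + 1)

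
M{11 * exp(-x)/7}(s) 11 * gamma(s)/7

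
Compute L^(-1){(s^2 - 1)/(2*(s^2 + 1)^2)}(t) t*cos(t)/2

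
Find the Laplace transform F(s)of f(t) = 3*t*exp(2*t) 3/(s - 2)^2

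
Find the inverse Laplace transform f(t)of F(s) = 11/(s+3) 11*exp(-3*t)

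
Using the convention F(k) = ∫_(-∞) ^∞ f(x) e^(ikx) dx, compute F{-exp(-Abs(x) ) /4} -1/(2 * k^2 + 2) 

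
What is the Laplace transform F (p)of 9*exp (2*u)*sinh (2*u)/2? 9/ (p*(p - 4))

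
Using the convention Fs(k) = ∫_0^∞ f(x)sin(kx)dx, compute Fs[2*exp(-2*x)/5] 2*k/(5*(k^2 + 4))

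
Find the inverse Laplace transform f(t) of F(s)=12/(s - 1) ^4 2 * t^3 * exp(t) 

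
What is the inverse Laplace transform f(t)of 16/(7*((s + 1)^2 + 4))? 8*exp(-t)*sin(2*t)/7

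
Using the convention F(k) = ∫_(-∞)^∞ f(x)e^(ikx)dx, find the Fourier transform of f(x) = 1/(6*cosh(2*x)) pi/(12*cosh(pi*k/4))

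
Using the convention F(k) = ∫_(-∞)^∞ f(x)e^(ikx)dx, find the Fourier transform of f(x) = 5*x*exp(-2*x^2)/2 5*sqrt(2)*I*sqrt(pi)*k*exp(-k^2/8)/16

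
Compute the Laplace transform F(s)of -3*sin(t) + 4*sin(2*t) 8/(s^2 + 4) - 3/(s^2 + 1)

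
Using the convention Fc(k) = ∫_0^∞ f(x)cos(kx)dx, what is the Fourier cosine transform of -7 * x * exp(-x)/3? 7 * (k^2 - 1)/(3 * (k^2 + 1)^2)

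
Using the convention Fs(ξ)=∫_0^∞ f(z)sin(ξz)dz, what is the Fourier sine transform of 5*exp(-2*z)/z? 5*atan(ξ/2)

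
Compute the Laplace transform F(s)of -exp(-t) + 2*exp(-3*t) 2/(s + 3)-1/(s + 1)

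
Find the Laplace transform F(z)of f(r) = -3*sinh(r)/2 -3/(2*z^2-2)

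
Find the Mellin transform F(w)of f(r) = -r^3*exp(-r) -gamma(w + 3)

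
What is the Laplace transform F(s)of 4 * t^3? 24/s^4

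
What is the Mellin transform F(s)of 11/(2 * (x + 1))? 11 * pi * csc(pi * s)/2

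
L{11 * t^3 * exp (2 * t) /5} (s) 66/ (5 * (s - 2) ^4) 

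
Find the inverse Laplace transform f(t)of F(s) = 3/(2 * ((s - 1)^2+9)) exp(t) * sin(3 * t)/2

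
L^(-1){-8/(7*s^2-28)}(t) -4*sinh(2*t)/7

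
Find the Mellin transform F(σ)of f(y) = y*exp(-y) gamma(σ + 1)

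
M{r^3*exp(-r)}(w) gamma(w + 3)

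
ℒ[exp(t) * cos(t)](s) (s - 1)/((s - 1)^2 + 1)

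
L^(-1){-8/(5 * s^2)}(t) -8 * t/5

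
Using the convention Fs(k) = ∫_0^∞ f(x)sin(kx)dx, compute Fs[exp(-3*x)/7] k/(7*(k^2+9))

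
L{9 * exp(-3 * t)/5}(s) 9/(5 * (s + 3))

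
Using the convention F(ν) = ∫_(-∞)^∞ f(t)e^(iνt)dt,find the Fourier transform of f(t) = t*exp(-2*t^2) sqrt(2)*I*sqrt(pi)*ν*exp(-ν^2/8)/8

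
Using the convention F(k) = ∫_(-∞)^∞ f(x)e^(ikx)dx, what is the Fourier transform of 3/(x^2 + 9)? pi*exp(-3*Abs(k))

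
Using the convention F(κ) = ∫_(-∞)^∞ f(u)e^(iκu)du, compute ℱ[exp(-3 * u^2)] sqrt(3) * sqrt(pi) * exp(-κ^2/12)/3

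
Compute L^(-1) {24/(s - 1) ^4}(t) 4 * t^3 * exp(t) 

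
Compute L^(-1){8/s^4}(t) 4 * t^3/3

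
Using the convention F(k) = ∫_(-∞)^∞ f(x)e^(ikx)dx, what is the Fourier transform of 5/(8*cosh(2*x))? 5*pi/(16*cosh(pi*k/4))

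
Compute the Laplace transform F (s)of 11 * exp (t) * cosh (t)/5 11 * (s - 1)/ (5 * s * (s - 2))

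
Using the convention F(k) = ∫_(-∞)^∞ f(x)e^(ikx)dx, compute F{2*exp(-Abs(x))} 4/(k^2 + 1)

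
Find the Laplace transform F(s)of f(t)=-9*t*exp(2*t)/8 -9/(8*(s - 2)^2)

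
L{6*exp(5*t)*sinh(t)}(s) 6/((s - 5)^2 - 1)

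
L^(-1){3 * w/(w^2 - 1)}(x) 3 * cosh(x)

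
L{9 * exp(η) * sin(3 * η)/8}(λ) 27/(8 * ((λ - 1)^2 + 9))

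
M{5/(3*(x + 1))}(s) 5*pi*csc(pi*s)/3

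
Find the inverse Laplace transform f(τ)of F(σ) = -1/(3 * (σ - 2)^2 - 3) -exp(2 * τ) * sinh(τ)/3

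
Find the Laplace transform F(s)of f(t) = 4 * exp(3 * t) 4/(s - 3)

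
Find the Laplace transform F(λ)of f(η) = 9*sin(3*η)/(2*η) 9*atan(3/λ)/2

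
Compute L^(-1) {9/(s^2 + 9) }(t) 3 * sin(3 * t) 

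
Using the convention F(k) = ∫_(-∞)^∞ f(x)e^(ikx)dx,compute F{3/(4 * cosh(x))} 3 * pi/(4 * cosh(pi * k/2))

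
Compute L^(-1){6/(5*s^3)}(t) 3*t^2/5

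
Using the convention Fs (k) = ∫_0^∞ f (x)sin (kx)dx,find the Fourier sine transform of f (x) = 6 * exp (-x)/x 6 * atan (k)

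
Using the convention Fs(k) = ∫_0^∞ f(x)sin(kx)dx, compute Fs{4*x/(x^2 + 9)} 2*pi*exp(-3*k)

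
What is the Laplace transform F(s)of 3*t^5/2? 180/s^6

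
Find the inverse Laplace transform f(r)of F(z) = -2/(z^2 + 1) -2*sin(r)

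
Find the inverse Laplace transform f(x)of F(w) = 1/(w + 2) exp(-2*x)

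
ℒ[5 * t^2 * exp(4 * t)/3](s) 10/(3 * (s - 4)^3)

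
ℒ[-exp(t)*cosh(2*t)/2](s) (1 - s)/(2*((s - 1)^2 - 4))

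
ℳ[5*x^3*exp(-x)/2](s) 5*gamma(s+3)/2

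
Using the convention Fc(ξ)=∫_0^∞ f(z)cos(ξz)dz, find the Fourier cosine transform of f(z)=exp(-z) 1/(ξ^2 + 1)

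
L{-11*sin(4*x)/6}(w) -22/(3*w^2 + 48)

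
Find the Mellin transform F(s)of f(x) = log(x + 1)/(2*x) -pi*csc(pi*s)/(2*s - 2)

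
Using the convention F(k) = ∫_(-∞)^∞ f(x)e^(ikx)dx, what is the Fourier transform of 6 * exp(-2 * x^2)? 3 * sqrt(2) * sqrt(pi) * exp(-k^2/8)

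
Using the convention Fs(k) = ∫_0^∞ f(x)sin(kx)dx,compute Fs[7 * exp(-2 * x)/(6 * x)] 7 * atan(k/2)/6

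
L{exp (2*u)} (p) 1/ (p - 2)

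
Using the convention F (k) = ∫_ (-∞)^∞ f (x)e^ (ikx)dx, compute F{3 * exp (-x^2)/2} 3 * sqrt (pi) * exp (-k^2/4)/2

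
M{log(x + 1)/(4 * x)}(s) -pi * csc(pi * s)/(4 * s - 4)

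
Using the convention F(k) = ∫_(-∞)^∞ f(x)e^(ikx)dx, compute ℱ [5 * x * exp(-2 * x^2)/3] 5 * sqrt(2) * I * sqrt(pi) * k * exp(-k^2/8)/24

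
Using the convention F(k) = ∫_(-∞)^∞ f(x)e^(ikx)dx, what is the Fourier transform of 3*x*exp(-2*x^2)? 3*sqrt(2)*I*sqrt(pi)*k*exp(-k^2/8)/8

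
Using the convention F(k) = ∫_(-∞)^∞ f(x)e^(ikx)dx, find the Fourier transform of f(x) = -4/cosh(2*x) -2*pi/cosh(pi*k/4)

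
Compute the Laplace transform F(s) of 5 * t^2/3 10/(3 * s^3) 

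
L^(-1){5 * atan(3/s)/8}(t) 5 * sin(3 * t)/(8 * t)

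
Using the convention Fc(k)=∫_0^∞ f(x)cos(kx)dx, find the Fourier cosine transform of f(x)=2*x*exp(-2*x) 2*(4 - k^2)/(k^2 + 4)^2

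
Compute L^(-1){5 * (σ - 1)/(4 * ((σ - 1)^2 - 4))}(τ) 5 * exp(τ) * cosh(2 * τ)/4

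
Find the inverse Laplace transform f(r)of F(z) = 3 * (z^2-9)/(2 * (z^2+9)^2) 3 * r * cos(3 * r)/2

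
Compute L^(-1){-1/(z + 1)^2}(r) -r * exp(-r)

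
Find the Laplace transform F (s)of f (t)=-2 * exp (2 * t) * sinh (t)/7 -2/ (7 * (s - 2)^2 - 7)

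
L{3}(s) 3/s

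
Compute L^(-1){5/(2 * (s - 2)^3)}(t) 5 * t^2 * exp(2 * t)/4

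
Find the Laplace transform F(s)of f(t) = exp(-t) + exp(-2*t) 1/(s + 2) + 1/(s + 1)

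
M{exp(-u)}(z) gamma(z)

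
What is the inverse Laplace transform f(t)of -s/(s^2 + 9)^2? -t * sin(3 * t)/6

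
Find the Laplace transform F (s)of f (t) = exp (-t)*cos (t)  (s+1)/ ( (s+1)^2+1)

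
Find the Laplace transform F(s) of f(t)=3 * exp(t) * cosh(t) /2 3 * (s - 1) /(2 * s * (s - 2) ) 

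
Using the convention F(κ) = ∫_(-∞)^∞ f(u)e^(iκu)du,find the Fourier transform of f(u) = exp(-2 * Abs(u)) 4/(κ^2 + 4)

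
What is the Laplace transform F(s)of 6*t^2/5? 12/(5*s^3)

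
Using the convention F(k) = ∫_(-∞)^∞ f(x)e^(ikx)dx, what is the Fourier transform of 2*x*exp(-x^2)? I*sqrt(pi)*k*exp(-k^2/4)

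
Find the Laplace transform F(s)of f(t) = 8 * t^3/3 16/s^4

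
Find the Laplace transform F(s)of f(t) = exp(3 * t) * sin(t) 1/((s - 3)^2 + 1)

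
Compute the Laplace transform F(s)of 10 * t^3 60/s^4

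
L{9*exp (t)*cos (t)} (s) 9*(s - 1)/ ( (s - 1)^2 + 1)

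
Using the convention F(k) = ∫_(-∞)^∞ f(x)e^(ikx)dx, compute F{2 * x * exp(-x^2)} I * sqrt(pi) * k * exp(-k^2/4)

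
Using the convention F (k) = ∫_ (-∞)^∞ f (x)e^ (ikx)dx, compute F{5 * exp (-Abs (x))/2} 5/ (k^2 + 1)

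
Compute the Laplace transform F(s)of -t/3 -1/(3*s^2)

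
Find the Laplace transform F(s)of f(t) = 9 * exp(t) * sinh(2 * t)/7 18/(7 * ((s - 1)^2 - 4))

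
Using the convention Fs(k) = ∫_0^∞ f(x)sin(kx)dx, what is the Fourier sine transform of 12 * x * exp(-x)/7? 24 * k/(7 * (k^2+1)^2)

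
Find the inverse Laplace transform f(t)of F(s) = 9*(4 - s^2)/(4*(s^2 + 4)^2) -9*t*cos(2*t)/4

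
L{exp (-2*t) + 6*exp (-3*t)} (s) 6/ (s + 3) + 1/ (s + 2)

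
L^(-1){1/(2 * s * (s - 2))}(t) exp(t) * sinh(t)/2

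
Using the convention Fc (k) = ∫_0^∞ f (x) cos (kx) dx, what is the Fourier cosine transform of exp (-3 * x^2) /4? sqrt (3) * sqrt (pi) * exp (-k^2/12) /24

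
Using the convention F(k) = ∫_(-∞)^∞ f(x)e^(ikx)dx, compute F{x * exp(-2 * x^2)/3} sqrt(2) * I * sqrt(pi) * k * exp(-k^2/8)/24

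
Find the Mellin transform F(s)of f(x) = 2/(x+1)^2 -2 * pi * (s - 1)/sin(pi * s)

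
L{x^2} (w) 2/w^3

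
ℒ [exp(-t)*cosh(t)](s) (s + 1) /(s*(s + 2) ) 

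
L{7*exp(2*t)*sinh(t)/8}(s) 7/(8*((s - 2)^2 - 1))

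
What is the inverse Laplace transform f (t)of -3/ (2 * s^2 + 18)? -sin (3 * t)/2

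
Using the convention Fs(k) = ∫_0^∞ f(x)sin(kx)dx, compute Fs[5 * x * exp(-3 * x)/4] 15 * k/(2 * (k^2 + 9)^2)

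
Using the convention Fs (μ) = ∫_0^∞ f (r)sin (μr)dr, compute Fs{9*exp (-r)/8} 9*μ/ (8*(μ^2 + 1))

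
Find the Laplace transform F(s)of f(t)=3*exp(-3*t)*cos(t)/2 3*(s + 3)/(2*((s + 3)^2 + 1))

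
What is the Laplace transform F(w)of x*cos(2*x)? (w^2 - 4)/(w^2 + 4)^2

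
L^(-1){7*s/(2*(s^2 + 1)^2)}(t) 7*t*sin(t)/4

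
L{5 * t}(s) 5/s^2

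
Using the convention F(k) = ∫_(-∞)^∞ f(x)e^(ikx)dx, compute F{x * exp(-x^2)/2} I * sqrt(pi) * k * exp(-k^2/4)/4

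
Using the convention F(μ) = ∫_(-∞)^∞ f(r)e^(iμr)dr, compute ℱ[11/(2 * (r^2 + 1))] 11 * pi * exp(-Abs(μ))/2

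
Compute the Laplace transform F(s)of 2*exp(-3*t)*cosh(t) 2*(s + 3)/((s + 3)^2 - 1)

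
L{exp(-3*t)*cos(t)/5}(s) (s + 3)/(5*((s + 3)^2 + 1))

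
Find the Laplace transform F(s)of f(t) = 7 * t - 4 7/s^2 - 4/s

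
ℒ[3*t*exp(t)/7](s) 3/(7*(s - 1)^2)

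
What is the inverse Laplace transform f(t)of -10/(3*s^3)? -5*t^2/3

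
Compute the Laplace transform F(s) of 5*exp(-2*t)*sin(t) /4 5/(4*((s + 2) ^2 + 1) ) 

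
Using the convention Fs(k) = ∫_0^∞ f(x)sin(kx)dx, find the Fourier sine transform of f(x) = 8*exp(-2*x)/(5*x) 8*atan(k/2)/5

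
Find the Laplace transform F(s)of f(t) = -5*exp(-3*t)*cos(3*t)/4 5*(-s - 3)/(4*((s + 3)^2 + 9))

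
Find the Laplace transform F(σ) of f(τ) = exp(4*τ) 1/(σ - 4) 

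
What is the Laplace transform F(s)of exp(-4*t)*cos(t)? (s+4)/((s+4)^2+1)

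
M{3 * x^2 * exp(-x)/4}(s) 3 * gamma(s + 2)/4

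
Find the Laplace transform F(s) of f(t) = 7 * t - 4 7/s^2 - 4/s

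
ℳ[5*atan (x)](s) -5*pi*sec (pi*s/2)/ (2*s)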